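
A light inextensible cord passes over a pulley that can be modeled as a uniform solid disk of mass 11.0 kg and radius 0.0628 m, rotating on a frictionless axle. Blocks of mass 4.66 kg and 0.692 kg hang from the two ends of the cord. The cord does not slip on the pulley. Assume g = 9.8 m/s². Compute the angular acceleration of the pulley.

I = ½MR² = (1/2)(11.0)(0.0628)² = 0.02169 kg·m².
Heavier block: m₁g − T₁ = m₁a. Lighter block: T₂ − m₂g = m₂a.
Pulley: (T₁ − T₂)R = Iα = I(a/R), so T₁ − T₂ = (I/R²)a = (1/2)M_p a = 5.500·a.
Adding the three: (m₁ − m₂)g = (m₁ + m₂ + 5.500)a, so a = (4.66 − 0.692)(9.8)/(4.66 + 0.692 + 5.500) = 3.583 m/s².
α = a/R = 3.583/0.0628 = 57.06 rad/s².

α ≈ 57.1 rad/s²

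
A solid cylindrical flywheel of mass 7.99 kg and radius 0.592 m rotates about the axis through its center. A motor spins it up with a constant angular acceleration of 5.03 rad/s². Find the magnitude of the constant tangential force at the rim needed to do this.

F ≈ 11.9 N

I = ½MR² = (1/2)(7.99)(0.592)² = 1.400 kg·m².
The required torque is τ = Iα = (1.400)(5.030) = 7.043 N·m.
A tangential force at the rim gives τ = FR, so F = τ/R = 7.043/0.592 = 11.90 N.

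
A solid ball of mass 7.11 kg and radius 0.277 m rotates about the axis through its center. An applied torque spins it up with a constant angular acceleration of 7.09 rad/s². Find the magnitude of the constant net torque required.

τ ≈ 1.55 N·m

I = (2/5)MR² = (2/5)(7.11)(0.277)² = 0.2182 kg·m².
τ = Iα = (0.2182)(7.090) = 1.547 N·m.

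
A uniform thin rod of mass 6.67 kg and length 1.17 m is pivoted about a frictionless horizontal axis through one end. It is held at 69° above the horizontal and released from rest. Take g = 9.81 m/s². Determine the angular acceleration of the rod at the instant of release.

About the pivot, I = (1/3)ML² = (1/3)(6.67)(1.17)² = 3.044 kg·m².
The weight acts at the center, a distance L/2 = 0.5850 m from the pivot; τ = Mg(L/2) cos 69° = 13.72 N·m.
α = τ/I = 13.72/3.044 = 4.507 rad/s².
(Equivalently α = (3g/(2L)) cos 69° = 4.507 rad/s².)

α ≈ 4.51 rad/s²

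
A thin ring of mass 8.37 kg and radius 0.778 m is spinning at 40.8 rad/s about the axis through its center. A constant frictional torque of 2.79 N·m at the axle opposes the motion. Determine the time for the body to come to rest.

I = MR² = (8.37)(0.778)² = 5.066 kg·m².
The net torque has magnitude 2.79 N·m, opposing ω.
|α| = τ/I = 2.790/5.066 = 0.5507 rad/s² (deceleration).
0 = ω₀ − |α|t ⇒ t = ω₀/|α| = 40.8/0.5507 = 74.09 s.

t ≈ 74.1 s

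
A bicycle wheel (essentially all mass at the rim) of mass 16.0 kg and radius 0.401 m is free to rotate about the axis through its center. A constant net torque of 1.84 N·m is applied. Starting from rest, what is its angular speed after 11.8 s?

ω ≈ 8.44 rad/s

I = MR² = (16.0)(0.401)² = 2.573 kg·m².
α = τ/I = 1.84/2.573 = 0.7152 rad/s².
ω = ω₀ + αt = 0 + (0.7152)(11.8) = 8.439 rad/s.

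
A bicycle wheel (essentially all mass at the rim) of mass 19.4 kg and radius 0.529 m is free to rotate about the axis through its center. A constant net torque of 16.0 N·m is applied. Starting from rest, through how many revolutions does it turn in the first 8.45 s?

I = MR² = (19.4)(0.529)² = 5.429 kg·m².
α = τ/I = 16.0/5.429 = 2.947 rad/s².
θ = ½αt² = ½(2.947)(8.45)² = 105.2 rad.
Revolutions = θ/(2π) = 16.75.

≈ 16.7 revolutions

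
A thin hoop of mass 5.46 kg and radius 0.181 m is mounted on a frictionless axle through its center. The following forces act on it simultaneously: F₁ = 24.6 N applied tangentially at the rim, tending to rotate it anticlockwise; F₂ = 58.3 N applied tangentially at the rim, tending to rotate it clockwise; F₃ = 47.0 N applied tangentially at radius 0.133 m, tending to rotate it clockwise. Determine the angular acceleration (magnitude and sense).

I = MR² = (5.46)(0.181)² = 0.1789 kg·m².
Taking anticlockwise as positive: τ₁ = +(24.6)(0.181) = +4.453 N·m; τ₂ = −(58.3)(0.181) = −10.55 N·m; τ₃ = −(47.0)(0.133) = −6.251 N·m.
Net torque τ = -12.35 N·m.
α = τ/I = -12.35/0.1789 = -69.05 rad/s².

α ≈ 69.0 rad/s², clockwise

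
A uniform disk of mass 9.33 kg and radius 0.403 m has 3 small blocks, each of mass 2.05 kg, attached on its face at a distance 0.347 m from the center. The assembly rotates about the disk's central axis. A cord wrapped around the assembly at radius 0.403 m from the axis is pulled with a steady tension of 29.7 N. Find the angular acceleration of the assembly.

α ≈ 7.99 rad/s²

I_disk = ½MR² = ½(9.33)(0.403)² = 0.7576 kg·m².
I_blocks = 3·m·r² = 3(2.05)(0.347)² = 0.7405 kg·m².
Total I = 1.498 kg·m².
τ = F r = (29.7)(0.403) = 11.97 N·m.
α = τ/I = 11.97/1.498 = 7.989 rad/s².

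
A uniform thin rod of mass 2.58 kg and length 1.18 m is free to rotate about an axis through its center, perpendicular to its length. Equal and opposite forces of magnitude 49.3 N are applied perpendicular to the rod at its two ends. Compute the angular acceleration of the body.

α ≈ 194 rad/s²

I = (1/12)ML² = (1/12)(2.58)(1.18)² = 0.2994 kg·m².
The couple gives τ = F·(L/2) + F·(L/2) = F L = (49.3)(1.18) = 58.17 N·m.
From τ = Iα: α = 58.17/0.2994 = 194.3 rad/s².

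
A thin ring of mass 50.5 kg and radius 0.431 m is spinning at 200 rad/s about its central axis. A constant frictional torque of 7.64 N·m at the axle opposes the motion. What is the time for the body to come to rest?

t ≈ 246 s

I = MR² = (50.5)(0.431)² = 9.381 kg·m².
The net torque has magnitude 7.64 N·m, opposing ω.
|α| = τ/I = 7.640/9.381 = 0.8144 rad/s² (deceleration).
0 = ω₀ − |α|t ⇒ t = ω₀/|α| = 200/0.8144 = 245.6 s.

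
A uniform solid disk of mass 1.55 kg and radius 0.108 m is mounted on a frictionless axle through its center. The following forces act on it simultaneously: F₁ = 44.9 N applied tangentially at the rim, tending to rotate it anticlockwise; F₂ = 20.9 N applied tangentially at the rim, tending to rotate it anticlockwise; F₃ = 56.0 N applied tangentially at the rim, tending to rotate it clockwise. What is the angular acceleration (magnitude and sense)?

α ≈ 117 rad/s², anticlockwise

I = ½MR² = (1/2)(1.55)(0.108)² = 0.009040 kg·m².
Taking anticlockwise as positive: τ₁ = +(44.9)(0.108) = +4.849 N·m; τ₂ = +(20.9)(0.108) = +2.257 N·m; τ₃ = −(56.0)(0.108) = −6.048 N·m.
Net torque τ = 1.058 N·m.
α = τ/I = 1.058/0.009040 = 117.1 rad/s².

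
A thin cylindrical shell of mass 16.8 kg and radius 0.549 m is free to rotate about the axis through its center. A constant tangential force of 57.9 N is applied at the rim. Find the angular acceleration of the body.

I = MR² = (16.8)(0.549)² = 5.064 kg·m².
τ = F R = (57.9)(0.549) = 31.79 N·m.
Newton's second law for rotation, τ = Iα, gives α = τ/I = 31.79/5.064 = 6.278 rad/s².

α ≈ 6.28 rad/s²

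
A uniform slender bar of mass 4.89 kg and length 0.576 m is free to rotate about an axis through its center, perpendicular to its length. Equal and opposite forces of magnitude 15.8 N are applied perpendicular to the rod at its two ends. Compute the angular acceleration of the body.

α ≈ 67.3 rad/s²

I = (1/12)ML² = (1/12)(4.89)(0.576)² = 0.1352 kg·m².
The couple gives τ = F·(L/2) + F·(L/2) = F L = (15.8)(0.576) = 9.101 N·m.
From τ = Iα: α = 9.101/0.1352 = 67.31 rad/s².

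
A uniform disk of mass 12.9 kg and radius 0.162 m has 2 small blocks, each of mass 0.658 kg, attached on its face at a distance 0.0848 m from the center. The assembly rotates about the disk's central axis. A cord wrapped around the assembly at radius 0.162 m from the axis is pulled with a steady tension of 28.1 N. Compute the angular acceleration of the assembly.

I_disk = ½MR² = ½(12.9)(0.162)² = 0.1693 kg·m².
I_blocks = 2·m·r² = 2(0.658)(0.0848)² = 0.009463 kg·m².
Total I = 0.1787 kg·m².
τ = F r = (28.1)(0.162) = 4.552 N·m.
α = τ/I = 4.552/0.1787 = 25.47 rad/s².

α ≈ 25.5 rad/s²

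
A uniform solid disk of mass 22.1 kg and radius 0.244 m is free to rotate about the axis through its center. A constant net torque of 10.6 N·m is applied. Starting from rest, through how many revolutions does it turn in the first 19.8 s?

I = ½MR² = (1/2)(22.1)(0.244)² = 0.6579 kg·m².
α = τ/I = 10.6/0.6579 = 16.11 rad/s².
θ = ½αt² = ½(16.11)(19.8)² = 3158 rad.
Revolutions = θ/(2π) = 502.7.

≈ 503 revolutions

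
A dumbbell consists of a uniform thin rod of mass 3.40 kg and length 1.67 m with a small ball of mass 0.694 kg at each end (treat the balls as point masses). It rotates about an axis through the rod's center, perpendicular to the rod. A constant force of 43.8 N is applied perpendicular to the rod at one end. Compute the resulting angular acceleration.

I_rod = (1/12)ML² = (1/12)(3.40)(1.67)² = 0.7902 kg·m².
I_balls = 2·m·(L/2)² = 2(0.694)(0.8350)² = 0.9677 kg·m².
Total I = 1.758 kg·m².
τ = F·(L/2) = (43.8)(0.835) = 36.57 N·m.
α = τ/I = 36.57/1.758 = 20.80 rad/s².

α ≈ 20.8 rad/s²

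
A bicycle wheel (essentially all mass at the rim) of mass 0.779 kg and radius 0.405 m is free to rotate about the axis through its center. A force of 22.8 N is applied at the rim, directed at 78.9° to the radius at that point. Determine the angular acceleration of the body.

I = MR² = (0.779)(0.405)² = 0.1278 kg·m².
Only the tangential component produces torque: τ = F R sinθ = (22.8)(0.405) sin 78.9° = 9.061 N·m.
Newton's second law for rotation, τ = Iα, gives α = τ/I = 9.061/0.1278 = 70.92 rad/s².

α ≈ 70.9 rad/s²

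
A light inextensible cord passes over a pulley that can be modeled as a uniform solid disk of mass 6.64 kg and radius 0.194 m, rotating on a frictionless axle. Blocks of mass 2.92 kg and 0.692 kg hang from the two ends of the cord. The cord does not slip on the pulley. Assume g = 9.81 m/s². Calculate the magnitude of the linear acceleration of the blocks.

I = ½MR² = (1/2)(6.64)(0.194)² = 0.1250 kg·m².
Heavier block: m₁g − T₁ = m₁a. Lighter block: T₂ − m₂g = m₂a.
Pulley: (T₁ − T₂)R = Iα = I(a/R), so T₁ − T₂ = (I/R²)a = (1/2)M_p a = 3.320·a.
Adding the three: (m₁ − m₂)g = (m₁ + m₂ + 3.320)a, so a = (2.92 − 0.692)(9.81)/(2.92 + 0.692 + 3.320) = 3.153 m/s².

a ≈ 3.15 m/s²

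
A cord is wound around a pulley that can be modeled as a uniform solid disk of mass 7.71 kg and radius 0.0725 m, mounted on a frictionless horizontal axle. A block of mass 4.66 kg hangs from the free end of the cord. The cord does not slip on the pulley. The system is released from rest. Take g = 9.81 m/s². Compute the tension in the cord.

I = ½MR² = (1/2)(7.71)(0.0725)² = 0.02026 kg·m².
Block: mg − T = ma. Pulley: TR = Iα. No-slip: a = αR, so T = (I/R²)a = 3.855·a.
Then mg = (m + 3.855)a, so a = (4.66)(9.81)/(4.66 + 3.855) = 5.369 m/s².
T = 3.855·a = 20.70 N.

T ≈ 20.7 N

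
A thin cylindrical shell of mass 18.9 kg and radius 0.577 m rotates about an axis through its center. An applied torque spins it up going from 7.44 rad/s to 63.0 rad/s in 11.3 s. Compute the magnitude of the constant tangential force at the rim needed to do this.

I = MR² = (18.9)(0.577)² = 6.292 kg·m².
α = Δω/Δt = (63.0 − 7.44)/11.3 = 4.917 rad/s².
The required torque is τ = Iα = (6.292)(4.917) = 30.94 N·m.
A tangential force at the rim gives τ = FR, so F = τ/R = 30.94/0.577 = 53.62 N.

F ≈ 53.6 N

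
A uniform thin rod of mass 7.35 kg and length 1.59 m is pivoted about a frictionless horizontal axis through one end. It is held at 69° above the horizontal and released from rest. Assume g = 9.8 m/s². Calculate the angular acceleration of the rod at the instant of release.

About the pivot, I = (1/3)ML² = (1/3)(7.35)(1.59)² = 6.194 kg·m².
The weight acts at the center, a distance L/2 = 0.7950 m from the pivot; τ = Mg(L/2) cos 69° = 20.52 N·m.
α = τ/I = 20.52/6.194 = 3.313 rad/s².

α ≈ 3.31 rad/s²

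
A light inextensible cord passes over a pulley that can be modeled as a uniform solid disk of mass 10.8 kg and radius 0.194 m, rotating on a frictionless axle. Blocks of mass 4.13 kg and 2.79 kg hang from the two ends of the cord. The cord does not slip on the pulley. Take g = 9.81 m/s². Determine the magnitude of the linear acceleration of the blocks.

I = ½MR² = (1/2)(10.8)(0.194)² = 0.2032 kg·m².
Heavier block: m₁g − T₁ = m₁a. Lighter block: T₂ − m₂g = m₂a.
Pulley: (T₁ − T₂)R = Iα = I(a/R), so T₁ − T₂ = (I/R²)a = (1/2)M_p a = 5.400·a.
Adding the three: (m₁ − m₂)g = (m₁ + m₂ + 5.400)a, so a = (4.13 − 2.79)(9.81)/(4.13 + 2.79 + 5.400) = 1.067 m/s².

a ≈ 1.07 m/s²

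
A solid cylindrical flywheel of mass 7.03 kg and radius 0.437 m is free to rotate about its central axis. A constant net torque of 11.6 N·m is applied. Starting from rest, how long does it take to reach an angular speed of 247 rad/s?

I = ½MR² = (1/2)(7.03)(0.437)² = 0.6713 kg·m².
α = τ/I = 11.6/0.6713 = 17.28 rad/s².
ω = αt ⇒ t = ω/α = 247/17.28 = 14.29 s.

t ≈ 14.3 s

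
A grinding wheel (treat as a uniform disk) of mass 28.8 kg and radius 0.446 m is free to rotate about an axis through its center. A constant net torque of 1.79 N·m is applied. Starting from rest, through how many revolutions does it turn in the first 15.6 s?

≈ 12.1 revolutions

I = ½MR² = (1/2)(28.8)(0.446)² = 2.864 kg·m².
α = τ/I = 1.79/2.864 = 0.6249 rad/s².
θ = ½αt² = ½(0.6249)(15.6)² = 76.04 rad.
Revolutions = θ/(2π) = 12.10.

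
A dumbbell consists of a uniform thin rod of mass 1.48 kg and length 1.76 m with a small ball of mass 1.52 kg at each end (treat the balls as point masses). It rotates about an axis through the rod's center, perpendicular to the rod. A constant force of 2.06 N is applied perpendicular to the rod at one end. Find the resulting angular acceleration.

I_rod = (1/12)ML² = (1/12)(1.48)(1.76)² = 0.3820 kg·m².
I_balls = 2·m·(L/2)² = 2(1.52)(0.8800)² = 2.354 kg·m².
Total I = 2.736 kg·m².
τ = F·(L/2) = (2.06)(0.880) = 1.813 N·m.
α = τ/I = 1.813/2.736 = 0.6625 rad/s².

α ≈ 0.663 rad/s²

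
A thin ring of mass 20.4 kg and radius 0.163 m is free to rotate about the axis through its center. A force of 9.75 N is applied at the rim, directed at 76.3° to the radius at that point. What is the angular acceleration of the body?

α ≈ 2.85 rad/s²

I = MR² = (20.4)(0.163)² = 0.5420 kg·m².
Only the tangential component produces torque: τ = F R sinθ = (9.75)(0.163) sin 76.3° = 1.544 N·m.
From τ = Iα: α = 1.544/0.5420 = 2.849 rad/s².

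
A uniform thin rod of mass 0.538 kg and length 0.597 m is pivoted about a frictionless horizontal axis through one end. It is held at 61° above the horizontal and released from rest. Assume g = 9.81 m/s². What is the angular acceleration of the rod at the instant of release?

About the pivot, I = (1/3)ML² = (1/3)(0.538)(0.597)² = 0.06392 kg·m².
The weight acts at the center, a distance L/2 = 0.2985 m from the pivot; τ = Mg(L/2) cos 61° = 0.7638 N·m.
α = τ/I = 0.7638/0.06392 = 11.95 rad/s².
(Equivalently α = (3g/(2L)) cos 61° = 11.95 rad/s².)

α ≈ 11.9 rad/s²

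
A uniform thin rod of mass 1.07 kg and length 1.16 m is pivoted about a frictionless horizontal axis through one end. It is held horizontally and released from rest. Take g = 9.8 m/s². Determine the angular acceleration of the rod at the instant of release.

About the pivot, I = (1/3)ML² = (1/3)(1.07)(1.16)² = 0.4799 kg·m².
The weight acts at the center, a distance L/2 = 0.5800 m from the pivot; τ = Mg(L/2) = 6.082 N·m.
α = τ/I = 6.082/0.4799 = 12.67 rad/s².

α ≈ 12.7 rad/s²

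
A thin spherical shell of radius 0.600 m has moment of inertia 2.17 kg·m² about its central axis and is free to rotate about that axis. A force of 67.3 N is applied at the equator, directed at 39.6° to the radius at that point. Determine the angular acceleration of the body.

Only the tangential component produces torque: τ = F R sinθ = (67.3)(0.600) sin 39.6° = 25.74 N·m.
From τ = Iα: α = 25.74/2.170 = 11.86 rad/s².

α ≈ 11.9 rad/s²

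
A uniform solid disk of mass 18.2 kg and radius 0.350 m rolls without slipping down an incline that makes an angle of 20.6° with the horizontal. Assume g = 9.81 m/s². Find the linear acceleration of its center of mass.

a ≈ 2.30 m/s²

Translation along the incline: Mg sinθ − f = Ma.
Rotation about the center: fR = Iα with I = ½MR². No-slip gives a = αR, so f = (I/R²)a = (1/2)M a.
Substituting: Mg sinθ = (1 + 0.5000)Ma, so a = g sinθ/(1 + 0.5000) = (9.81) sin 20.6° / 1.500 = 2.301 m/s².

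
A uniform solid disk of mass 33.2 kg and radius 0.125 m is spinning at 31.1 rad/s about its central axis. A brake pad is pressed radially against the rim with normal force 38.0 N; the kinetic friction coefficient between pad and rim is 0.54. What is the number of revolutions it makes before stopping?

I = ½MR² = (1/2)(33.2)(0.125)² = 0.2594 kg·m².
Friction force f = μN = (0.54)(38.0) = 20.52 N at the rim; torque magnitude τ = fR = 2.565 N·m, opposing ω.
|α| = τ/I = 2.565/0.2594 = 9.889 rad/s² (deceleration).
ω² = ω₀² − 2|α|θ with ω = 0 ⇒ θ = ω₀²/(2|α|) = 48.90 rad = 7.783 rev.

≈ 7.78 revolutions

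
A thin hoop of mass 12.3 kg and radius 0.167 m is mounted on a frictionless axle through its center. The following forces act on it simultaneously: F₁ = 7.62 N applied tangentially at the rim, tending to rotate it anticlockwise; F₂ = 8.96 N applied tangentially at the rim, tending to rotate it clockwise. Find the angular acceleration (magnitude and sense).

α ≈ 0.652 rad/s², clockwise

I = MR² = (12.3)(0.167)² = 0.3430 kg·m².
Taking anticlockwise as positive: τ₁ = +(7.62)(0.167) = +1.273 N·m; τ₂ = −(8.96)(0.167) = −1.496 N·m.
Net torque τ = -0.2238 N·m.
α = τ/I = -0.2238/0.3430 = -0.6524 rad/s².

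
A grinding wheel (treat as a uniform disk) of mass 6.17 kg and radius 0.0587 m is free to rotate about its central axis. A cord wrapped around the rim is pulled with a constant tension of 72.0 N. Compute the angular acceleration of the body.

α ≈ 398 rad/s²

I = ½MR² = (1/2)(6.17)(0.0587)² = 0.01063 kg·m².
τ = F R = (72.0)(0.0587) = 4.226 N·m.
Newton's second law for rotation, τ = Iα, gives α = τ/I = 4.226/0.01063 = 397.6 rad/s².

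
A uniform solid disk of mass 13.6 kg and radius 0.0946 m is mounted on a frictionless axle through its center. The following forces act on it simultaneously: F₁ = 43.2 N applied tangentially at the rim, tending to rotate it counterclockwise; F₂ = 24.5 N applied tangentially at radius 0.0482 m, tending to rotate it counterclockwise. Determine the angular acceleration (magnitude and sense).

α ≈ 86.6 rad/s², counterclockwise

I = ½MR² = (1/2)(13.6)(0.0946)² = 0.06085 kg·m².
Taking counterclockwise as positive: τ₁ = +(43.2)(0.0946) = +4.087 N·m; τ₂ = +(24.5)(0.0482) = +1.181 N·m.
Net torque τ = 5.268 N·m.
α = τ/I = 5.268/0.06085 = 86.56 rad/s².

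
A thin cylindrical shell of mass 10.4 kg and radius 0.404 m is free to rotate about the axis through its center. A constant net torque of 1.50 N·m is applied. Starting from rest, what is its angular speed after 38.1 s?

ω ≈ 33.7 rad/s

I = MR² = (10.4)(0.404)² = 1.697 kg·m².
α = τ/I = 1.50/1.697 = 0.8837 rad/s².
ω = ω₀ + αt = 0 + (0.8837)(38.1) = 33.67 rad/s.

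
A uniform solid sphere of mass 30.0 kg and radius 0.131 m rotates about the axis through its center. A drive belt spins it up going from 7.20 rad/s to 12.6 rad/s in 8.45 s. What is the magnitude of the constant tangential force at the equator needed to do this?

F ≈ 1.00 N

I = (2/5)MR² = (2/5)(30.0)(0.131)² = 0.2059 kg·m².
α = Δω/Δt = (12.6 − 7.20)/8.45 = 0.6391 rad/s².
The required torque is τ = Iα = (0.2059)(0.6391) = 0.1316 N·m.
A tangential force at the equator gives τ = FR, so F = τ/R = 0.1316/0.131 = 1.005 N.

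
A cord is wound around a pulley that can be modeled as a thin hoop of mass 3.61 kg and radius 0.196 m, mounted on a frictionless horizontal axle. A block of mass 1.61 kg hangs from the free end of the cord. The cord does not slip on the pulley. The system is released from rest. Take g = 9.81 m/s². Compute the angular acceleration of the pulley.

I = MR² = (3.61)(0.196)² = 0.1387 kg·m².
Block: mg − T = ma. Pulley: TR = Iα. No-slip: a = αR, so T = (I/R²)a = 3.610·a.
Then mg = (m + 3.610)a, so a = (1.61)(9.81)/(1.61 + 3.610) = 3.026 m/s².
α = a/R = 3.026/0.196 = 15.44 rad/s².

α ≈ 15.4 rad/s²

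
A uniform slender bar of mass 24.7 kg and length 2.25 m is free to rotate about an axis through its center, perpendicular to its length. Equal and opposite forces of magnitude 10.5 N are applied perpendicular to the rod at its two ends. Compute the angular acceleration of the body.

I = (1/12)ML² = (1/12)(24.7)(2.25)² = 10.42 kg·m².
The couple gives τ = F·(L/2) + F·(L/2) = F L = (10.5)(2.25) = 23.62 N·m.
Newton's second law for rotation, τ = Iα, gives α = τ/I = 23.62/10.42 = 2.267 rad/s².

α ≈ 2.27 rad/s²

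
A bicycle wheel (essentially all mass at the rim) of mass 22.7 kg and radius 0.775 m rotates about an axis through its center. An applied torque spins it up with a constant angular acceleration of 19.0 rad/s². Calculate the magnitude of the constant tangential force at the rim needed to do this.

I = MR² = (22.7)(0.775)² = 13.63 kg·m².
The required torque is τ = Iα = (13.63)(19.00) = 259.0 N·m.
A tangential force at the rim gives τ = FR, so F = τ/R = 259.0/0.775 = 334.3 N.

F ≈ 334 N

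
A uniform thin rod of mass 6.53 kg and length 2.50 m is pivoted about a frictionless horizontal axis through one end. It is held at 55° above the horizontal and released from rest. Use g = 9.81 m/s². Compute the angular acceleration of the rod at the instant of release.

About the pivot, I = (1/3)ML² = (1/3)(6.53)(2.50)² = 13.60 kg·m².
The weight acts at the center, a distance L/2 = 1.250 m from the pivot; τ = Mg(L/2) cos 55° = 45.93 N·m.
α = τ/I = 45.93/13.60 = 3.376 rad/s².
(Equivalently α = (3g/(2L)) cos 55° = 3.376 rad/s².)

α ≈ 3.38 rad/s²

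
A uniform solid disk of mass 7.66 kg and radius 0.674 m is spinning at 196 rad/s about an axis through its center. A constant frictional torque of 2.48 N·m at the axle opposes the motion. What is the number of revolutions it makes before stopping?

I = ½MR² = (1/2)(7.66)(0.674)² = 1.740 kg·m².
The net torque has magnitude 2.48 N·m, opposing ω.
|α| = τ/I = 2.480/1.740 = 1.425 rad/s² (deceleration).
ω² = ω₀² − 2|α|θ with ω = 0 ⇒ θ = ω₀²/(2|α|) = 13480 rad = 2145 rev.

≈ 2140 revolutions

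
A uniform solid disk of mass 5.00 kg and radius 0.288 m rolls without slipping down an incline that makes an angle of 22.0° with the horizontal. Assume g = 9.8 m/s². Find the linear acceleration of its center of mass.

a ≈ 2.45 m/s²

Translation along the incline: Mg sinθ − f = Ma.
Rotation about the center: fR = Iα with I = ½MR². No-slip gives a = αR, so f = (I/R²)a = (1/2)M a.
Substituting: Mg sinθ = (1 + 0.5000)Ma, so a = g sinθ/(1 + 0.5000) = (9.8) sin 22.0° / 1.500 = 2.447 m/s².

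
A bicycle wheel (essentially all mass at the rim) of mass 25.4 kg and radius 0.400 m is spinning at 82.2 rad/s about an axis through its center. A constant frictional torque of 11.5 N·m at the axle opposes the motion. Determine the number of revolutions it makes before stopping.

≈ 190 revolutions

I = MR² = (25.4)(0.400)² = 4.064 kg·m².
The net torque has magnitude 11.5 N·m, opposing ω.
|α| = τ/I = 11.50/4.064 = 2.830 rad/s² (deceleration).
ω² = ω₀² − 2|α|θ with ω = 0 ⇒ θ = ω₀²/(2|α|) = 1194 rad = 190.0 rev.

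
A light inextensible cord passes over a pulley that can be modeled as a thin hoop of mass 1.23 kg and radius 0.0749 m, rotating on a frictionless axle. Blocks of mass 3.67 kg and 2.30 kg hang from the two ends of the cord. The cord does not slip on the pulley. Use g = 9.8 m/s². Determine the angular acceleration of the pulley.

I = MR² = (1.23)(0.0749)² = 0.006900 kg·m².
Heavier block: m₁g − T₁ = m₁a. Lighter block: T₂ − m₂g = m₂a.
Pulley: (T₁ − T₂)R = Iα = I(a/R), so T₁ − T₂ = (I/R²)a = 1·M_p a = 1.230·a.
Adding the three: (m₁ − m₂)g = (m₁ + m₂ + 1.230)a, so a = (3.67 − 2.30)(9.8)/(3.67 + 2.30 + 1.230) = 1.865 m/s².
α = a/R = 1.865/0.0749 = 24.90 rad/s².

α ≈ 24.9 rad/s²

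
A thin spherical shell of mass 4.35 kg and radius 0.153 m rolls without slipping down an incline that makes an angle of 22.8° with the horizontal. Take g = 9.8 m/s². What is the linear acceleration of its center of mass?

a ≈ 2.28 m/s²

Translation along the incline: Mg sinθ − f = Ma.
Rotation about the center: fR = Iα with I = (2/3)MR². No-slip gives a = αR, so f = (I/R²)a = (2/3)M a.
Substituting: Mg sinθ = (1 + 0.6667)Ma, so a = g sinθ/(1 + 0.6667) = (9.8) sin 22.8° / 1.667 = 2.279 m/s².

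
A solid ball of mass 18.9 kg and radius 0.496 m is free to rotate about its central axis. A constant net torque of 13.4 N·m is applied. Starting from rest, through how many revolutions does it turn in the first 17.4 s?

≈ 174 revolutions

I = (2/5)MR² = (2/5)(18.9)(0.496)² = 1.860 kg·m².
α = τ/I = 13.4/1.860 = 7.205 rad/s².
θ = ½αt² = ½(7.205)(17.4)² = 1091 rad.
Revolutions = θ/(2π) = 173.6.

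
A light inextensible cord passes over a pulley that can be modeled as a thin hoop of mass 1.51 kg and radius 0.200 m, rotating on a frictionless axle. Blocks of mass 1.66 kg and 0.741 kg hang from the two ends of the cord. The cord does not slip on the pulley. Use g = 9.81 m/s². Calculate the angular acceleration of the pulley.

α ≈ 11.5 rad/s²

I = MR² = (1.51)(0.200)² = 0.06040 kg·m².
Heavier block: m₁g − T₁ = m₁a. Lighter block: T₂ − m₂g = m₂a.
Pulley: (T₁ − T₂)R = Iα = I(a/R), so T₁ − T₂ = (I/R²)a = 1·M_p a = 1.510·a.
Adding the three: (m₁ − m₂)g = (m₁ + m₂ + 1.510)a, so a = (1.66 − 0.741)(9.81)/(1.66 + 0.741 + 1.510) = 2.305 m/s².
α = a/R = 2.305/0.200 = 11.53 rad/s².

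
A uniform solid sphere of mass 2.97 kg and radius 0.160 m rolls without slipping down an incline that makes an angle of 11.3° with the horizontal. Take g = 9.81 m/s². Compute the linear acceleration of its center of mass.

a ≈ 1.37 m/s²

Translation along the incline: Mg sinθ − f = Ma.
Rotation about the center: fR = Iα with I = (2/5)MR². No-slip gives a = αR, so f = (I/R²)a = (2/5)M a.
Substituting: Mg sinθ = (1 + 0.4000)Ma, so a = g sinθ/(1 + 0.4000) = (9.81) sin 11.3° / 1.400 = 1.373 m/s².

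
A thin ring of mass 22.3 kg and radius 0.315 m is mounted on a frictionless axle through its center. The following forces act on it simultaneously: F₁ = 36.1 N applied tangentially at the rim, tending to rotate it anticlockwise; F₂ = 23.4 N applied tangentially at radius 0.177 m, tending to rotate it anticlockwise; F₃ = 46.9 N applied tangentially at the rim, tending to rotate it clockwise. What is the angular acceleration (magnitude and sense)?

I = MR² = (22.3)(0.315)² = 2.213 kg·m².
Taking anticlockwise as positive: τ₁ = +(36.1)(0.315) = +11.37 N·m; τ₂ = +(23.4)(0.177) = +4.142 N·m; τ₃ = −(46.9)(0.315) = −14.77 N·m.
Net torque τ = 0.7398 N·m.
α = τ/I = 0.7398/2.213 = 0.3343 rad/s².

α ≈ 0.334 rad/s², anticlockwise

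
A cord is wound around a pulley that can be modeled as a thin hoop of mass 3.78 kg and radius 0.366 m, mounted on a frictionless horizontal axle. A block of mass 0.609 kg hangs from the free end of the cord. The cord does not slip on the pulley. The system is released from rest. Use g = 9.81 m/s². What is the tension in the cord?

I = MR² = (3.78)(0.366)² = 0.5064 kg·m².
Block: mg − T = ma. Pulley: TR = Iα. No-slip: a = αR, so T = (I/R²)a = 3.780·a.
Then mg = (m + 3.780)a, so a = (0.609)(9.81)/(0.609 + 3.780) = 1.361 m/s².
T = 3.780·a = 5.145 N.

T ≈ 5.15 N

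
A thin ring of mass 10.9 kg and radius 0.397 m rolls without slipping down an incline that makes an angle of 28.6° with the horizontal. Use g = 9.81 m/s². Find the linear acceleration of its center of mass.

Translation along the incline: Mg sinθ − f = Ma.
Rotation about the center: fR = Iα with I = MR². No-slip gives a = αR, so f = (I/R²)a = M a.
Substituting: Mg sinθ = (1 + 1.000)Ma, so a = g sinθ/(1 + 1.000) = (9.81) sin 28.6° / 2.000 = 2.348 m/s².

a ≈ 2.35 m/s²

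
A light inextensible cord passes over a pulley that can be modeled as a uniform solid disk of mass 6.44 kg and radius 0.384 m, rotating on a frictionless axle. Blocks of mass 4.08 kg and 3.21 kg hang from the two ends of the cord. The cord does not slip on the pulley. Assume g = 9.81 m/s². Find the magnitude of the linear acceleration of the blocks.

a ≈ 0.812 m/s²

I = ½MR² = (1/2)(6.44)(0.384)² = 0.4748 kg·m².
Heavier block: m₁g − T₁ = m₁a. Lighter block: T₂ − m₂g = m₂a.
Pulley: (T₁ − T₂)R = Iα = I(a/R), so T₁ − T₂ = (I/R²)a = (1/2)M_p a = 3.220·a.
Adding the three: (m₁ − m₂)g = (m₁ + m₂ + 3.220)a, so a = (4.08 − 3.21)(9.81)/(4.08 + 3.21 + 3.220) = 0.8121 m/s².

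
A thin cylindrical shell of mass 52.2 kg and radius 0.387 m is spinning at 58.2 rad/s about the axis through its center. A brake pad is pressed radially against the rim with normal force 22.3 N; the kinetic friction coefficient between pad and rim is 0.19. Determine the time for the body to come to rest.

t ≈ 277 s

I = MR² = (52.2)(0.387)² = 7.818 kg·m².
Friction force f = μN = (0.19)(22.3) = 4.237 N at the rim; torque magnitude τ = fR = 1.640 N·m, opposing ω.
|α| = τ/I = 1.640/7.818 = 0.2097 rad/s² (deceleration).
0 = ω₀ − |α|t ⇒ t = ω₀/|α| = 58.2/0.2097 = 277.5 s.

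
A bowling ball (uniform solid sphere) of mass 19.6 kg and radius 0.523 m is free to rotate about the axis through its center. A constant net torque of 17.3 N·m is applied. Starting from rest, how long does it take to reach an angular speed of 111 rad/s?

t ≈ 13.8 s

I = (2/5)MR² = (2/5)(19.6)(0.523)² = 2.144 kg·m².
α = τ/I = 17.3/2.144 = 8.067 rad/s².
ω = αt ⇒ t = ω/α = 111/8.067 = 13.76 s.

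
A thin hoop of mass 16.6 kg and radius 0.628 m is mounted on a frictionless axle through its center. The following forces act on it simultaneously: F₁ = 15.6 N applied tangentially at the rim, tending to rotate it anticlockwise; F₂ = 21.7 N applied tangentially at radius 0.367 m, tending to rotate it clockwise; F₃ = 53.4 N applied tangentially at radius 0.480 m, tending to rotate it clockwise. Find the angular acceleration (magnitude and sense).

α ≈ 3.64 rad/s², clockwise

I = MR² = (16.6)(0.628)² = 6.547 kg·m².
Taking anticlockwise as positive: τ₁ = +(15.6)(0.628) = +9.797 N·m; τ₂ = −(21.7)(0.367) = −7.964 N·m; τ₃ = −(53.4)(0.480) = −25.63 N·m.
Net torque τ = -23.80 N·m.
α = τ/I = -23.80/6.547 = -3.635 rad/s².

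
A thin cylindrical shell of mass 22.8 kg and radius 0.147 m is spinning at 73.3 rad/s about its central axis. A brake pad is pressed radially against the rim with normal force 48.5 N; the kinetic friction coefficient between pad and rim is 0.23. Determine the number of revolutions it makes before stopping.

I = MR² = (22.8)(0.147)² = 0.4927 kg·m².
Friction force f = μN = (0.23)(48.5) = 11.16 N at the rim; torque magnitude τ = fR = 1.640 N·m, opposing ω.
|α| = τ/I = 1.640/0.4927 = 3.328 rad/s² (deceleration).
ω² = ω₀² − 2|α|θ with ω = 0 ⇒ θ = ω₀²/(2|α|) = 807.2 rad = 128.5 rev.

≈ 128 revolutions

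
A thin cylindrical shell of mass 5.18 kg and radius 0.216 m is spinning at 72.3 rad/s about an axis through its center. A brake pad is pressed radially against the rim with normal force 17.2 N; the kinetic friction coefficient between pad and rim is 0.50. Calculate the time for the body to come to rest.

I = MR² = (5.18)(0.216)² = 0.2417 kg·m².
Friction force f = μN = (0.50)(17.2) = 8.600 N at the rim; torque magnitude τ = fR = 1.858 N·m, opposing ω.
|α| = τ/I = 1.858/0.2417 = 7.686 rad/s² (deceleration).
0 = ω₀ − |α|t ⇒ t = ω₀/|α| = 72.3/7.686 = 9.406 s.

t ≈ 9.41 s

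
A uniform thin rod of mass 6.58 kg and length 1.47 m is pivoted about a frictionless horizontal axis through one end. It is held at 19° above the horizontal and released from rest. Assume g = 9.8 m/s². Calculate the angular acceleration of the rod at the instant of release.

α ≈ 9.46 rad/s²

About the pivot, I = (1/3)ML² = (1/3)(6.58)(1.47)² = 4.740 kg·m².
The weight acts at the center, a distance L/2 = 0.7350 m from the pivot; τ = Mg(L/2) cos 19° = 44.81 N·m.
α = τ/I = 44.81/4.740 = 9.455 rad/s².
(Equivalently α = (3g/(2L)) cos 19° = 9.455 rad/s².)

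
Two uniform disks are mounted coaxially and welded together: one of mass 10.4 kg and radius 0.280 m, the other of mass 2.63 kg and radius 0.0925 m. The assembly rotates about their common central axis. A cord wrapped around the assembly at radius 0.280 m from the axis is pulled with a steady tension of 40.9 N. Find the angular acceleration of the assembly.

I = ½M₁R₁² + ½M₂R₂² = ½(10.4)(0.280)² + ½(2.63)(0.0925)² = 0.4189 kg·m².
τ = F r = (40.9)(0.280) = 11.45 N·m.
α = τ/I = 11.45/0.4189 = 27.34 rad/s².

α ≈ 27.3 rad/s²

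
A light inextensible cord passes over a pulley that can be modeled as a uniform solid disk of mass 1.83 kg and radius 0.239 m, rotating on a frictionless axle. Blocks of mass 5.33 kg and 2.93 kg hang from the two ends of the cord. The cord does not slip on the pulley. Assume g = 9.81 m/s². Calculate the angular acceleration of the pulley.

α ≈ 10.7 rad/s²

I = ½MR² = (1/2)(1.83)(0.239)² = 0.05227 kg·m².
Heavier block: m₁g − T₁ = m₁a. Lighter block: T₂ − m₂g = m₂a.
Pulley: (T₁ − T₂)R = Iα = I(a/R), so T₁ − T₂ = (I/R²)a = (1/2)M_p a = 0.9150·a.
Adding the three: (m₁ − m₂)g = (m₁ + m₂ + 0.9150)a, so a = (5.33 − 2.93)(9.81)/(5.33 + 2.93 + 0.9150) = 2.566 m/s².
α = a/R = 2.566/0.239 = 10.74 rad/s².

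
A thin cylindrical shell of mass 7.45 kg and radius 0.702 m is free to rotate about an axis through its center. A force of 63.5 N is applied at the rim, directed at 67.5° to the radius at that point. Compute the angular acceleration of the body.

α ≈ 11.2 rad/s²

I = MR² = (7.45)(0.702)² = 3.671 kg·m².
Only the tangential component produces torque: τ = F R sinθ = (63.5)(0.702) sin 67.5° = 41.18 N·m.
From τ = Iα: α = 41.18/3.671 = 11.22 rad/s².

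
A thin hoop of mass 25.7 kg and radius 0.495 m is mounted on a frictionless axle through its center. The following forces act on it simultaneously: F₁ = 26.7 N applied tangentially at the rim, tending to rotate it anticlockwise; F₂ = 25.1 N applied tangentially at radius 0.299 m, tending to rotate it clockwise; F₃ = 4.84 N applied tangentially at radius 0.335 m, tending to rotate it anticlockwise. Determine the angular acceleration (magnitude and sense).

α ≈ 1.16 rad/s², anticlockwise

I = MR² = (25.7)(0.495)² = 6.297 kg·m².
Taking anticlockwise as positive: τ₁ = +(26.7)(0.495) = +13.22 N·m; τ₂ = −(25.1)(0.299) = −7.505 N·m; τ₃ = +(4.84)(0.335) = +1.621 N·m.
Net torque τ = 7.333 N·m.
α = τ/I = 7.333/6.297 = 1.164 rad/s².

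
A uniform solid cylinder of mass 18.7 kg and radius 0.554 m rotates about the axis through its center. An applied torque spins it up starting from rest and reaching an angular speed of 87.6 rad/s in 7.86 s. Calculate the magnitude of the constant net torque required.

τ ≈ 32.0 N·m

I = ½MR² = (1/2)(18.7)(0.554)² = 2.870 kg·m².
α = Δω/Δt = (87.6 − 0)/7.86 = 11.15 rad/s².
τ = Iα = (2.870)(11.15) = 31.98 N·m.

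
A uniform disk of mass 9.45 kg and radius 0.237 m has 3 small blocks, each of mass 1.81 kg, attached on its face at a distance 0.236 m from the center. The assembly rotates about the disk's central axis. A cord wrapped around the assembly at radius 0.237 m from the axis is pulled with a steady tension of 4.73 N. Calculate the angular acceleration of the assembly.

α ≈ 1.97 rad/s²

I_disk = ½MR² = ½(9.45)(0.237)² = 0.2654 kg·m².
I_blocks = 3·m·r² = 3(1.81)(0.236)² = 0.3024 kg·m².
Total I = 0.5678 kg·m².
τ = F r = (4.73)(0.237) = 1.121 N·m.
α = τ/I = 1.121/0.5678 = 1.974 rad/s².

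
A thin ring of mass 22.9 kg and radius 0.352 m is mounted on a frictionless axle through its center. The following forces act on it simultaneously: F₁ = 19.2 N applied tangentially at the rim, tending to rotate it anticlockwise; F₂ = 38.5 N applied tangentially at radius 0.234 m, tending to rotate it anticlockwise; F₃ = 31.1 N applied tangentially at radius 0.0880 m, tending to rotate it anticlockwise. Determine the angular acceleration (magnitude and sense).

I = MR² = (22.9)(0.352)² = 2.837 kg·m².
Taking anticlockwise as positive: τ₁ = +(19.2)(0.352) = +6.758 N·m; τ₂ = +(38.5)(0.234) = +9.009 N·m; τ₃ = +(31.1)(0.0880) = +2.737 N·m.
Net torque τ = 18.50 N·m.
α = τ/I = 18.50/2.837 = 6.522 rad/s².

α ≈ 6.52 rad/s², anticlockwise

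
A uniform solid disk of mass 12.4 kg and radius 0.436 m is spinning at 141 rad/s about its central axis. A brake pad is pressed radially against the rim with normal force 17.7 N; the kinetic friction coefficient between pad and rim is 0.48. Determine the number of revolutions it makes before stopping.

≈ 503 revolutions

I = ½MR² = (1/2)(12.4)(0.436)² = 1.179 kg·m².
Friction force f = μN = (0.48)(17.7) = 8.496 N at the rim; torque magnitude τ = fR = 3.704 N·m, opposing ω.
|α| = τ/I = 3.704/1.179 = 3.143 rad/s² (deceleration).
ω² = ω₀² − 2|α|θ with ω = 0 ⇒ θ = ω₀²/(2|α|) = 3163 rad = 503.4 rev.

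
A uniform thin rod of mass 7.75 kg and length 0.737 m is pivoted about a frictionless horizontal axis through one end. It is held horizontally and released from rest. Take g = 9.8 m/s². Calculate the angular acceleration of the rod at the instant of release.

About the pivot, I = (1/3)ML² = (1/3)(7.75)(0.737)² = 1.403 kg·m².
The weight acts at the center, a distance L/2 = 0.3685 m from the pivot; τ = Mg(L/2) = 27.99 N·m.
α = τ/I = 27.99/1.403 = 19.95 rad/s².

α ≈ 19.9 rad/s²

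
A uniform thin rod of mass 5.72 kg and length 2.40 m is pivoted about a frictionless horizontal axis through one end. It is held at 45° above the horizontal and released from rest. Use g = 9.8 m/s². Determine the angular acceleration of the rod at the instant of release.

α ≈ 4.33 rad/s²

About the pivot, I = (1/3)ML² = (1/3)(5.72)(2.40)² = 10.98 kg·m².
The weight acts at the center, a distance L/2 = 1.200 m from the pivot; τ = Mg(L/2) cos 45° = 47.57 N·m.
α = τ/I = 47.57/10.98 = 4.331 rad/s².
(Equivalently α = (3g/(2L)) cos 45° = 4.331 rad/s².)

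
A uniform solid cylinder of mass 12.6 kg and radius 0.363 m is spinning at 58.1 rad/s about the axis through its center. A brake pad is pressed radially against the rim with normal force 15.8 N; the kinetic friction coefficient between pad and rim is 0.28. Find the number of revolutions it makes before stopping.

≈ 139 revolutions

I = ½MR² = (1/2)(12.6)(0.363)² = 0.8301 kg·m².
Friction force f = μN = (0.28)(15.8) = 4.424 N at the rim; torque magnitude τ = fR = 1.606 N·m, opposing ω.
|α| = τ/I = 1.606/0.8301 = 1.934 rad/s² (deceleration).
ω² = ω₀² − 2|α|θ with ω = 0 ⇒ θ = ω₀²/(2|α|) = 872.5 rad = 138.9 rev.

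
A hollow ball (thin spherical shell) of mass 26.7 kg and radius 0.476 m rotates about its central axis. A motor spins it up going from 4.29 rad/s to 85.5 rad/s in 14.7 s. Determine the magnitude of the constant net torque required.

τ ≈ 22.3 N·m

I = (2/3)MR² = (2/3)(26.7)(0.476)² = 4.033 kg·m².
α = Δω/Δt = (85.5 − 4.29)/14.7 = 5.524 rad/s².
τ = Iα = (4.033)(5.524) = 22.28 N·m.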